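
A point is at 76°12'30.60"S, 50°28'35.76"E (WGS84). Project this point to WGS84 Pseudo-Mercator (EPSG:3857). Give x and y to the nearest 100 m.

Web Mercator is spherical with R = a = 6378137 m.
x = R·λ = 6378137 × 0.880982865 = 5619029.409 m.
y = R·ln tan(π/4 + φ/2) = 6378137 × -2.112476975 = -13473667.553 m.

x 5619000 m, y -13473700 m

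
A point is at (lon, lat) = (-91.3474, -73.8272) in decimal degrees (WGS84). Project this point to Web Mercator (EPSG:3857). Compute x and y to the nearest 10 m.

x -10168750 m, y -12446120 m

Web Mercator is spherical with R = a = 6378137 m.
x = R·λ = 6378137 × -1.594312893 = -10168746.053 m.
y = R·ln tan(π/4 + φ/2) = 6378137 × -1.951372663 = -12446122.183 m.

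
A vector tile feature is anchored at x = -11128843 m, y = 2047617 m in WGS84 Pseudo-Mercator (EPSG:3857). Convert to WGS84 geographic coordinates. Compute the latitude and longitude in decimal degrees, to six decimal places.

R = 6378137 m. λ = x/R = -99.97209761°.
φ = 2·arctan(exp(y/R)) − 90° = 2·arctan(1.37856) − 90° = 18.08599870°.

lat 18.085999°, lon -99.972098°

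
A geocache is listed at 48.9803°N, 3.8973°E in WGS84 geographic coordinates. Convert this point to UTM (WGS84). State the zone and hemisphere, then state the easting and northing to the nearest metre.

Longitude 3.8973° lies in the 6° band [0°, 6°), giving zone 31; latitude is north of the equator, so 31N.
Zone 31 central meridian λ₀ = 6×31 − 183 = 3°; Δλ = +0.8973°.
Transverse Mercator on WGS84 with k₀ = 0.9996 gives E = 565656.299 m, N = 5425653.737 m.

Zone 31N: E 565656 m, N 5425654 m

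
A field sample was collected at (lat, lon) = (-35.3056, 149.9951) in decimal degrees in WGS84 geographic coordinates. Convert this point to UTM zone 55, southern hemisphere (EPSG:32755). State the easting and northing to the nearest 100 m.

Zone 55 central meridian λ₀ = 6×55 − 183 = 147°; Δλ = +2.9951°.
Transverse Mercator on WGS84 with k₀ = 0.9996 gives E = 772329.317 m, N = 6088950.284 m.

E 772300 m, N 6089000 m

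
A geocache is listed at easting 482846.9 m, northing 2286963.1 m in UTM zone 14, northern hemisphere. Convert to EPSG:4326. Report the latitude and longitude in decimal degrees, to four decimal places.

Zone 14N: λ₀ = -99°, k₀ = 0.9996, false easting 500000 m.
Meridian distance M = (N − FN)/k₀ = 2287878.3 m.
Inverse transverse Mercator on WGS84 gives φ = 20.68200029°, λ = -99.16470014°.

lat 20.6820°, lon -99.1647°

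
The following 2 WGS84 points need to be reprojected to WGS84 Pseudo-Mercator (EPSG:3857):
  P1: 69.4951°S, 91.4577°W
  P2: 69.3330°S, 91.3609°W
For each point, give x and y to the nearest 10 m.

Web Mercator: x = R·λ, y = R·ln tan(π/4+φ/2), R = 6378137 m.
P1 (-69.4951°, -91.4577°) → (-10181024.593, -10906338.367) m.
P2 (-69.3330°, -91.3609°) → (-10170248.866, -10855017.662) m.

P1: x -10181020 m, y -10906340 m; P2: x -10170250 m, y -10855020 m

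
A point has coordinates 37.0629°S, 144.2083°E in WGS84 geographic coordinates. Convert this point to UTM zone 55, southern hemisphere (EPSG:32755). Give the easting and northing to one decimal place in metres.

Zone 55 central meridian λ₀ = 6×55 − 183 = 147°; Δλ = -2.7917°.
Transverse Mercator on WGS84 with k₀ = 0.9996 gives E = 251783.166 m, N = 5894503.700 m.

E 251783.2 m, N 5894503.7 m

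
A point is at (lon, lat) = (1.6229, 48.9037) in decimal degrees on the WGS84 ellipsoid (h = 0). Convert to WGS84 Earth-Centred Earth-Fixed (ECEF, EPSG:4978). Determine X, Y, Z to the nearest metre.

X 4198827 m, Y 118963 m, Z 4783526 m

WGS84: a = 6378137 m, e² = 0.006694380; N(φ) = a/√(1−e²sin²φ) = 6390296.151 m.
X = (N+h)·cosφ·cosλ = 4198826.595 m; Y = (N+h)·cosφ·sinλ = 118963.363 m; Z = (N(1−e²)+h)·sinφ = 4783525.955 m.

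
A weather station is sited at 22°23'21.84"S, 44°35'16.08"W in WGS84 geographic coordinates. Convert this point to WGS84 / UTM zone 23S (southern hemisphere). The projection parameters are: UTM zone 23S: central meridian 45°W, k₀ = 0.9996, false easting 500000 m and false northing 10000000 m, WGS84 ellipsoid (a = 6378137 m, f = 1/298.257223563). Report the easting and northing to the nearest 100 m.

Zone 23 central meridian λ₀ = 6×23 − 183 = -45°; Δλ = +0.4122°.
Transverse Mercator on WGS84 with k₀ = 0.9996 gives E = 542430.757 m, N = 7524012.757 m.

E 542400 m, N 7524000 m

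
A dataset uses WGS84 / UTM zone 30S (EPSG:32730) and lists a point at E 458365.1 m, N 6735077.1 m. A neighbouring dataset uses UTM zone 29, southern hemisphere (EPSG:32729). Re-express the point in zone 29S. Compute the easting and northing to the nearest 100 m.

UTM 30S → geographic: φ = -29.51320043°, λ = -3.42960047°.
UTM 29S (λ₀ = -9°) forward: E = 1040295.668 m, N = 6722189.619 m.

E 1040300 m, N 6722200 m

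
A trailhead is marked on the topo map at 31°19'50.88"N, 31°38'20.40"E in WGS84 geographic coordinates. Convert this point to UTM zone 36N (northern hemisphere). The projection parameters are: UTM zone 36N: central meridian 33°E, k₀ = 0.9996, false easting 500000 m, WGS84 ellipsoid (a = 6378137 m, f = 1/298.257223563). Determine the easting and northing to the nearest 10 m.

E 370520 m, N 3467060 m

Zone 36 central meridian λ₀ = 6×36 − 183 = 33°; Δλ = -1.3610°.
Transverse Mercator on WGS84 with k₀ = 0.9996 gives E = 370515.737 m, N = 3467063.582 m.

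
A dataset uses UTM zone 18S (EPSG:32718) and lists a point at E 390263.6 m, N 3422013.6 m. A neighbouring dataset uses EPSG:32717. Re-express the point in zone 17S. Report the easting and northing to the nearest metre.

UTM 18S → geographic: φ = -59.32640006°, λ = -76.92849922°.
UTM 17S (λ₀ = -81°) forward: E = 731605.938 m, N = 3416519.956 m.

E 731606 m, N 3416520 m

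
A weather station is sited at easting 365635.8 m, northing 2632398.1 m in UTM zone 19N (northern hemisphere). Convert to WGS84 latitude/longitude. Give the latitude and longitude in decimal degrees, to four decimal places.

lat 23.7972°, lon -70.3189°

Zone 19N: λ₀ = -69°, k₀ = 0.9996, false easting 500000 m.
Meridian distance M = (N − FN)/k₀ = 2633451.5 m.
Inverse transverse Mercator on WGS84 gives φ = 23.79719972°, λ = -70.31890025°.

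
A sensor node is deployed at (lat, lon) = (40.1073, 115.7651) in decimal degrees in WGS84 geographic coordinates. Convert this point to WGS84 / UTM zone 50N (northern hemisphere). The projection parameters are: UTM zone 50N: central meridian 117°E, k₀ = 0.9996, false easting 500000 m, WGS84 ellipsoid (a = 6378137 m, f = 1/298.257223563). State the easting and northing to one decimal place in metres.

E 394753.1 m, N 4440397.3 m

Zone 50 central meridian λ₀ = 6×50 − 183 = 117°; Δλ = -1.2349°.
Transverse Mercator on WGS84 with k₀ = 0.9996 gives E = 394753.081 m, N = 4440397.315 m.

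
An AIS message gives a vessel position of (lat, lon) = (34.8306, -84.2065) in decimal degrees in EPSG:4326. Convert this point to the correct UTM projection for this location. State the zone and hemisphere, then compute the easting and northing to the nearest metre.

Longitude -84.2065° lies in the 6° band [-90°, -84°), giving zone 16; latitude is north of the equator, so 16N.
Zone 16 central meridian λ₀ = 6×16 − 183 = -87°; Δλ = +2.7935°.
Transverse Mercator on WGS84 with k₀ = 0.9996 gives E = 755471.192 m, N = 3857816.229 m.

Zone 16N: E 755471 m, N 3857816 m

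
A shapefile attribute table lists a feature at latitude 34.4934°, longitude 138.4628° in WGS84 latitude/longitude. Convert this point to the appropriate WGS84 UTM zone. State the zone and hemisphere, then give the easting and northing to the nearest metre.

Zone 54N: E 267031 m, N 3819788 m

Longitude 138.4628° lies in the 6° band [138°, 144°), giving zone 54; latitude is north of the equator, so 54N.
Zone 54 central meridian λ₀ = 6×54 − 183 = 141°; Δλ = -2.5372°.
Transverse Mercator on WGS84 with k₀ = 0.9996 gives E = 267030.927 m, N = 3819787.692 m.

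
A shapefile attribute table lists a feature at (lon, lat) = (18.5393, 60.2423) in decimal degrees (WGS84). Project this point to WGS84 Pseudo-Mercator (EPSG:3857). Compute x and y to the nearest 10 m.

x 2063790 m, y 8453880 m

Web Mercator is spherical with R = a = 6378137 m.
x = R·λ = 6378137 × 0.323571826 = 2063785.436 m.
y = R·ln tan(π/4 + φ/2) = 6378137 × 1.325446916 = 8453882.015 m.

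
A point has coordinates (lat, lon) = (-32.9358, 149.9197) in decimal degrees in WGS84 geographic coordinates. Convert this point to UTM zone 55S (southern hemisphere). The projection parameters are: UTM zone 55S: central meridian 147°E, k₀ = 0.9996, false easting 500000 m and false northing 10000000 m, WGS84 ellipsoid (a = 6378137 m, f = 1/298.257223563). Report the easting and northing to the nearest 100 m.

Zone 55 central meridian λ₀ = 6×55 − 183 = 147°; Δλ = +2.9197°.
Transverse Mercator on WGS84 with k₀ = 0.9996 gives E = 772992.233 m, N = 6352046.482 m.

E 773000 m, N 6352000 m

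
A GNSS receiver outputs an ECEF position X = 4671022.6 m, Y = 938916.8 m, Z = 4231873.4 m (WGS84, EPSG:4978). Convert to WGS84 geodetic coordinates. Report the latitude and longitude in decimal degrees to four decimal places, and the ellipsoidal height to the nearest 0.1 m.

lat 41.8031°, lon 11.3655°, h 3821.4 m

λ = atan2(Y, X) = 11.36550038°; p = √(X²+Y²) = 4764453.5 m.
Bowring's method on WGS84 (a = 6378137 m, b = 6356752.314 m) gives φ = 41.80309998°, h = 3821.370 m.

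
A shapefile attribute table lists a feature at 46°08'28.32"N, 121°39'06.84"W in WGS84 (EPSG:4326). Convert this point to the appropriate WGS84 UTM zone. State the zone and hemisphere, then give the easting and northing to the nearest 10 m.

Longitude -121.6519° lies in the 6° band [-126°, -120°), giving zone 10; latitude is north of the equator, so 10N.
Zone 10 central meridian λ₀ = 6×10 − 183 = -123°; Δλ = +1.3481°.
Transverse Mercator on WGS84 with k₀ = 0.9996 gives E = 604120.287 m, N = 5110619.278 m.

Zone 10N: E 604120 m, N 5110620 m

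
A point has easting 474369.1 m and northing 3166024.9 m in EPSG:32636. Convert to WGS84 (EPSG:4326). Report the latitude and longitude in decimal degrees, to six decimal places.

lat 28.621000°, lon 32.737800°

Zone 36N: λ₀ = 33°, k₀ = 0.9996, false easting 500000 m.
Meridian distance M = (N − FN)/k₀ = 3167291.8 m.
Inverse transverse Mercator on WGS84 gives φ = 28.62099966°, λ = 32.73780012°.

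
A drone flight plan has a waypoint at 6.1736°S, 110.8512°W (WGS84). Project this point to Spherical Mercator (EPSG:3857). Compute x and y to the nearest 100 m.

x -12339900 m, y -688600 m

Web Mercator is spherical with R = a = 6378137 m.
x = R·λ = 6378137 × -1.934718420 = -12339899.138 m.
y = R·ln tan(π/4 + φ/2) = 6378137 × -0.107958749 = -688575.693 m.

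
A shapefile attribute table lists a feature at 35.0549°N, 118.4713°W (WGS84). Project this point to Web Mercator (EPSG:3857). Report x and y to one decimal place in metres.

Web Mercator is spherical with R = a = 6378137 m.
x = R·λ = 6378137 × -2.067714254 = -13188164.790 m.
y = R·ln tan(π/4 + φ/2) = 6378137 × 0.654006701 = 4171344.340 m.

x -13188164.8 m, y 4171344.3 m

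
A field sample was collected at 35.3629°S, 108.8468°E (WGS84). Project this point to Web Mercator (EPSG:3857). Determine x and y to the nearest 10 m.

x 12116770 m, y -4213310 m

Web Mercator is spherical with R = a = 6378137 m.
x = R·λ = 6378137 × 1.899735040 = 12116770.350 m.
y = R·ln tan(π/4 + φ/2) = 6378137 × -0.660585970 = -4213307.820 m.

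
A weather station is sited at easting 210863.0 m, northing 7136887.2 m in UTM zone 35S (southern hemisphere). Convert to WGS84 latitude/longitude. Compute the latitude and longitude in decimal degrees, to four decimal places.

Zone 35S: λ₀ = 27°, k₀ = 0.9996, false easting 500000 m, false northing 10000000 m.
Meridian distance M = (N − FN)/k₀ = -2864258.5 m.
Inverse transverse Mercator on WGS84 gives φ = -25.85780043°, λ = 24.11509986°.

lat -25.8578°, lon 24.1151°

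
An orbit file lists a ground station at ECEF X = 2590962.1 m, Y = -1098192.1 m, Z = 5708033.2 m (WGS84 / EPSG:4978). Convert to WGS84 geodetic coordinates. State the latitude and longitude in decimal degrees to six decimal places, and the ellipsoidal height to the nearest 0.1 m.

lat 63.908700°, lon -22.969900°, h 3103.5 m

λ = atan2(Y, X) = -22.96989958°; p = √(X²+Y²) = 2814091.4 m.
Bowring's method on WGS84 (a = 6378137 m, b = 6356752.314 m) gives φ = 63.90869996°, h = 3103.476 m.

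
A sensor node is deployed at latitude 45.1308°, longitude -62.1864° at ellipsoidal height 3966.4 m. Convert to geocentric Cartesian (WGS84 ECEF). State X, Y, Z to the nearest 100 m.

X 2104400 m, Y -3989000 m, Z 4500400 m

WGS84: a = 6378137 m, e² = 0.006694380; N(φ) = a/√(1−e²sin²φ) = 6388887.273 m.
X = (N+h)·cosφ·cosλ = 2104396.730 m; Y = (N+h)·cosφ·sinλ = -3989048.167 m; Z = (N(1−e²)+h)·sinφ = 4500426.379 m.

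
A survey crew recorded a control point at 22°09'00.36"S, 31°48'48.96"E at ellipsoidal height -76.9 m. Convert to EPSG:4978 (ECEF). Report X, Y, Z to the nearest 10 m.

WGS84: a = 6378137 m, e² = 0.006694380; N(φ) = a/√(1−e²sin²φ) = 6381174.008 m.
X = (N+h)·cosφ·cosλ = 5022268.945 m; Y = (N+h)·cosφ·sinλ = 3115589.315 m; Z = (N(1−e²)+h)·sinφ = -2389786.234 m.

X 5022270 m, Y 3115590 m, Z -2389790 m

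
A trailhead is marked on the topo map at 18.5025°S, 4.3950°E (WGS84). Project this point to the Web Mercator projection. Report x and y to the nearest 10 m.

x 489250 m, y -2096450 m

Web Mercator is spherical with R = a = 6378137 m.
x = R·λ = 6378137 × 0.076707221 = 489249.162 m.
y = R·ln tan(π/4 + φ/2) = 6378137 × -0.328693160 = -2096450.004 m.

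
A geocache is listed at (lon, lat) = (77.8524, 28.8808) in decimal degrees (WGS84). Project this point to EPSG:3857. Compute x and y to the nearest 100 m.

x 8666500 m, y 3360500 m

Web Mercator is spherical with R = a = 6378137 m.
x = R·λ = 6378137 × 1.358780711 = 8666489.525 m.
y = R·ln tan(π/4 + φ/2) = 6378137 × 0.526875368 = 3360483.276 m.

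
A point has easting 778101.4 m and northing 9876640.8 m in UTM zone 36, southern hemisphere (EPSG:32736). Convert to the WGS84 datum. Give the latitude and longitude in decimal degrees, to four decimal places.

Zone 36S: λ₀ = 33°, k₀ = 0.9996, false easting 500000 m, false northing 10000000 m.
Meridian distance M = (N − FN)/k₀ = -123408.6 m.
Inverse transverse Mercator on WGS84 gives φ = -1.11499976°, λ = 35.49889987°.

lat -1.1150°, lon 35.4989°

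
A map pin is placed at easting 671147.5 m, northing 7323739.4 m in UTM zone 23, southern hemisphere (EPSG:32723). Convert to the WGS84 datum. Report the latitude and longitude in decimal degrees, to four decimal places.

lat -24.1897°, lon -43.3150°

Zone 23S: λ₀ = -45°, k₀ = 0.9996, false easting 500000 m, false northing 10000000 m.
Meridian distance M = (N − FN)/k₀ = -2677331.5 m.
Inverse transverse Mercator on WGS84 gives φ = -24.18969966°, λ = -43.31500001°.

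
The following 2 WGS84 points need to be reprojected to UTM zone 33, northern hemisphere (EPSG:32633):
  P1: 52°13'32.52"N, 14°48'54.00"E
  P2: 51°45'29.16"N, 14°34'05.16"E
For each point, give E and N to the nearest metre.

P1: E 487364 m, N 5786158 m; P2: E 470190 m, N 5734222 m

UTM zone 33N: λ₀ = 15°, k₀ = 0.9996.
P1 (52.2257°, 14.8150°) → (487363.625, 5786157.818) m.
P2 (51.7581°, 14.5681°) → (470190.346, 5734222.206) m.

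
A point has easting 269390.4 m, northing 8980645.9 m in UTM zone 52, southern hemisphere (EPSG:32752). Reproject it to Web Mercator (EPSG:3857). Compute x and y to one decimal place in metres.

Unproject from UTM 52S (λ₀ = 129°) → φ = -9.21550020°, λ = 126.90109982°.
Web Mercator (R = 6378137 m): x = 14126565.813 m, y = -1030316.760 m.

x 14126565.8 m, y -1030316.8 m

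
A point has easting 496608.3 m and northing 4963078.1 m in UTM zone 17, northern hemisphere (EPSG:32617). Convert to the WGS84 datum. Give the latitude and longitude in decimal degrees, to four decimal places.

Zone 17N: λ₀ = -81°, k₀ = 0.9996, false easting 500000 m.
Meridian distance M = (N − FN)/k₀ = 4965064.1 m.
Inverse transverse Mercator on WGS84 gives φ = 44.82110013°, λ = -81.04290023°.

lat 44.8211°, lon -81.0429°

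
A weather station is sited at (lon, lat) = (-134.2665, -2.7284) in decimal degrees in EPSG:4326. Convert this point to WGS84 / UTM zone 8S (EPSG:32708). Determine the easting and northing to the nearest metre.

E 581531 m, N 9698403 m

Zone 8 central meridian λ₀ = 6×8 − 183 = -135°; Δλ = +0.7335°.
Transverse Mercator on WGS84 with k₀ = 0.9996 gives E = 581530.511 m, N = 9698402.691 m.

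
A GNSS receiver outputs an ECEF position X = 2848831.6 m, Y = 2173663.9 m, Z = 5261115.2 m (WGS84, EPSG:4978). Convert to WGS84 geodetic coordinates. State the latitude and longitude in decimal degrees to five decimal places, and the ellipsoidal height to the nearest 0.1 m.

λ = atan2(Y, X) = 37.34370007°; p = √(X²+Y²) = 3583386.1 m.
Bowring's method on WGS84 (a = 6378137 m, b = 6356752.314 m) gives φ = 55.91970049°, h = 2025.584 m.

lat 55.91970°, lon 37.34370°, h 2025.6 m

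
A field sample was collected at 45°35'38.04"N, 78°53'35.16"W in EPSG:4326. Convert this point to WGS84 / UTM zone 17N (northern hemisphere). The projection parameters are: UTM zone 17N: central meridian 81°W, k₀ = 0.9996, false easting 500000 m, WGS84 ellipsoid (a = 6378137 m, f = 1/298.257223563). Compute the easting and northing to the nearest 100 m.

Zone 17 central meridian λ₀ = 6×17 − 183 = -81°; Δλ = +2.1069°.
Transverse Mercator on WGS84 with k₀ = 0.9996 gives E = 664330.808 m, N = 5051087.585 m.

E 664300 m, N 5051100 m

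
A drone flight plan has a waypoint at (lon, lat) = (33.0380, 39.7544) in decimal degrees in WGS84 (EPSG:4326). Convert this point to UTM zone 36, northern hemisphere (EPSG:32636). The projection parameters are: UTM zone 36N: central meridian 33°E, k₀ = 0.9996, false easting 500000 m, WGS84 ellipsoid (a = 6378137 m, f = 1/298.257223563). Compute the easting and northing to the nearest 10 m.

Zone 36 central meridian λ₀ = 6×36 − 183 = 33°; Δλ = +0.0380°.
Transverse Mercator on WGS84 with k₀ = 0.9996 gives E = 503255.260 m, N = 4400499.290 m.

E 503260 m, N 4400500 m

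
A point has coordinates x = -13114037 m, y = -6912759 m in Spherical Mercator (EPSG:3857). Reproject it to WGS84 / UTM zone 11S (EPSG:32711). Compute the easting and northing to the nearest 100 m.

Web Mercator inverse (R = 6378137 m) → φ = -52.61860268°, λ = -117.80539874°.
UTM 11S forward: E = 445474.773 m, N = 4169850.884 m.

E 445500 m, N 4169900 m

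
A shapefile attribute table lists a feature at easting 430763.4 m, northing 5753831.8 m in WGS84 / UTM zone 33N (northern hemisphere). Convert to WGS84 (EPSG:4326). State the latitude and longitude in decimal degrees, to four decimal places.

Zone 33N: λ₀ = 15°, k₀ = 0.9996, false easting 500000 m.
Meridian distance M = (N − FN)/k₀ = 5756134.3 m.
Inverse transverse Mercator on WGS84 gives φ = 51.93090018°, λ = 13.99300056°.

lat 51.9309°, lon 13.9930°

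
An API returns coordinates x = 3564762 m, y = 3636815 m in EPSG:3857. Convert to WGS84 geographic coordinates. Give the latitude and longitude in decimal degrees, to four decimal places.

R = 6378137 m. λ = x/R = 32.02280189°.
φ = 2·arctan(exp(y/R)) − 90° = 2·arctan(1.76862) − 90° = 31.03130222°.

lat 31.0313°, lon 32.0228°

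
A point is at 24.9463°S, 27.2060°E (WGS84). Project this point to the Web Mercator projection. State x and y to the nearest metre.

Web Mercator is spherical with R = a = 6378137 m.
x = R·λ = 6378137 × 0.474834276 = 3028558.067 m.
y = R·ln tan(π/4 + φ/2) = 6378137 × -0.449841424 = -2869150.229 m.

x 3028558 m, y -2869150 m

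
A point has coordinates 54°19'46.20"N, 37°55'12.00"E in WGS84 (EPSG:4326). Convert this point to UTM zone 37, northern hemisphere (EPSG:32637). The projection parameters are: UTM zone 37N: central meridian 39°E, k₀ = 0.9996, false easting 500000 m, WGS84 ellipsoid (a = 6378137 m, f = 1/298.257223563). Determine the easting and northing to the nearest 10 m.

Zone 37 central meridian λ₀ = 6×37 − 183 = 39°; Δλ = -1.0800°.
Transverse Mercator on WGS84 with k₀ = 0.9996 gives E = 429768.057 m, N = 6020720.761 m.

E 429770 m, N 6020720 m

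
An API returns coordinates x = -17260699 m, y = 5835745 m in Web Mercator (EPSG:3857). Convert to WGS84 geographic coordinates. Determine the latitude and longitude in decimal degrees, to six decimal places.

lat 46.344602°, lon -155.055497°

R = 6378137 m. λ = x/R = -155.05549726°.
φ = 2·arctan(exp(y/R)) − 90° = 2·arctan(2.49668) − 90° = 46.34460229°.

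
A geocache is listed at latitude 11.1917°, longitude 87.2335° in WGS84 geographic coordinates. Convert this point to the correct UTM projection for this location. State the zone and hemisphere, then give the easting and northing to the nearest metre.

Longitude 87.2335° lies in the 6° band [84°, 90°), giving zone 45; latitude is north of the equator, so 45N.
Zone 45 central meridian λ₀ = 6×45 − 183 = 87°; Δλ = +0.2335°.
Transverse Mercator on WGS84 with k₀ = 0.9996 gives E = 525491.878 m, N = 1237186.008 m.

Zone 45N: E 525492 m, N 1237186 m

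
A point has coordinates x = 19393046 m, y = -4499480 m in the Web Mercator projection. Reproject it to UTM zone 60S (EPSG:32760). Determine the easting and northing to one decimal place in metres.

E 253203.8 m, N 5853561.0 m

Web Mercator inverse (R = 6378137 m) → φ = -37.43189797°, λ = 174.21069627°.
UTM 60S forward: E = 253203.811 m, N = 5853561.024 m.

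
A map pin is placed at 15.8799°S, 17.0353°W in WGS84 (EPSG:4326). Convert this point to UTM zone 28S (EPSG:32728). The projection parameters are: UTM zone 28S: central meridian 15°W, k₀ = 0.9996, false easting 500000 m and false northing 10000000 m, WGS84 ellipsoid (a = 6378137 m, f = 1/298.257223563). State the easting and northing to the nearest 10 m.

E 282070 m, N 8243290 m

Zone 28 central meridian λ₀ = 6×28 − 183 = -15°; Δλ = -2.0353°.
Transverse Mercator on WGS84 with k₀ = 0.9996 gives E = 282071.218 m, N = 8243289.910 m.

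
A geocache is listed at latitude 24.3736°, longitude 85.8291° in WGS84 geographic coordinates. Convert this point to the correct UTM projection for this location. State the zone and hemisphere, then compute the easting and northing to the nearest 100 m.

Longitude 85.8291° lies in the 6° band [84°, 90°), giving zone 45; latitude is north of the equator, so 45N.
Zone 45 central meridian λ₀ = 6×45 − 183 = 87°; Δλ = -1.1709°.
Transverse Mercator on WGS84 with k₀ = 0.9996 gives E = 381247.349 m, N = 2696091.075 m.

Zone 45N: E 381200 m, N 2696100 m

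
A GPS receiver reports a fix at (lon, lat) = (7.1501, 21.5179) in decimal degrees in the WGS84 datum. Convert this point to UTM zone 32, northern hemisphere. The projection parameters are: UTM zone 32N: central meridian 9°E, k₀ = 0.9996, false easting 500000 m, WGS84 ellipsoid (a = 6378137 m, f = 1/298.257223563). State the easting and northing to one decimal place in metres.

Zone 32 central meridian λ₀ = 6×32 − 183 = 9°; Δλ = -1.8499°.
Transverse Mercator on WGS84 with k₀ = 0.9996 gives E = 308388.603 m, N = 2380601.661 m.

E 308388.6 m, N 2380601.7 m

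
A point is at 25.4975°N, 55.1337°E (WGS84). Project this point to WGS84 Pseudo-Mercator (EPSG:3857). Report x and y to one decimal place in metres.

x 6137455.4 m, y 2936976.1 m

Web Mercator is spherical with R = a = 6378137 m.
x = R·λ = 6378137 × 0.962264594 = 6137455.410 m.
y = R·ln tan(π/4 + φ/2) = 6378137 × 0.460475544 = 2936976.106 m.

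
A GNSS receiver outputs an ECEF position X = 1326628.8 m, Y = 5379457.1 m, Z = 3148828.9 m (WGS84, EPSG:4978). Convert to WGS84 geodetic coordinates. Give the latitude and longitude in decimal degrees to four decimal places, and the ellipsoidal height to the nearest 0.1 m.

λ = atan2(Y, X) = 76.14670020°; p = √(X²+Y²) = 5540622.9 m.
Bowring's method on WGS84 (a = 6378137 m, b = 6356752.314 m) gives φ = 29.77589965°, h = -14.298 m.

lat 29.7759°, lon 76.1467°, h -14.3 m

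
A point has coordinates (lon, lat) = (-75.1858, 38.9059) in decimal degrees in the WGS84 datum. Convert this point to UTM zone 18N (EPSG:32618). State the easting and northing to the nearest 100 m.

E 483900 m, N 4306400 m

Zone 18 central meridian λ₀ = 6×18 − 183 = -75°; Δλ = -0.1858°.
Transverse Mercator on WGS84 with k₀ = 0.9996 gives E = 483889.957 m, N = 4306350.695 m.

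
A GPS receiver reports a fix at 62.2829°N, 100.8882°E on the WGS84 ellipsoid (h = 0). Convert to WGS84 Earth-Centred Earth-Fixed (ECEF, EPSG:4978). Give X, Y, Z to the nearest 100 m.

X -561800 m, Y 2920800 m, Z 5623200 m

WGS84: a = 6378137 m, e² = 0.006694380; N(φ) = a/√(1−e²sin²φ) = 6394933.692 m.
X = (N+h)·cosφ·cosλ = -561829.551 m; Y = (N+h)·cosφ·sinλ = 2920778.909 m; Z = (N(1−e²)+h)·sinφ = 5623248.227 m.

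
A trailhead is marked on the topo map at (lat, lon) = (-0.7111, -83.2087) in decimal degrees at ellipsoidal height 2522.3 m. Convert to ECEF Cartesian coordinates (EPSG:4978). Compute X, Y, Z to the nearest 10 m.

WGS84: a = 6378137 m, e² = 0.006694380; N(φ) = a/√(1−e²sin²φ) = 6378140.288 m.
X = (N+h)·cosφ·cosλ = 754475.603 m; Y = (N+h)·cosφ·sinλ = -6335404.549 m; Z = (N(1−e²)+h)·sinφ = -78658.693 m.

X 754480 m, Y -6335400 m, Z -78660 m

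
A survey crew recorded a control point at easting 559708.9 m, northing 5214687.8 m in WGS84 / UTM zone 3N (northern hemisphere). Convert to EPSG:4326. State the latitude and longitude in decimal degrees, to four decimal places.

lat 47.0830°, lon -164.2134°

Zone 3N: λ₀ = -165°, k₀ = 0.9996, false easting 500000 m.
Meridian distance M = (N − FN)/k₀ = 5216774.5 m.
Inverse transverse Mercator on WGS84 gives φ = 47.08299968°, λ = -164.21340016°.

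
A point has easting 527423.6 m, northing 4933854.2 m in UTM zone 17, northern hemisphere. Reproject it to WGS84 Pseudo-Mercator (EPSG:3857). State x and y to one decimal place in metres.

x -8978440.1 m, y 5552125.9 m

Unproject from UTM 17N (λ₀ = -81°) → φ = 44.55750044°, λ = -80.65469978°.
Web Mercator (R = 6378137 m): x = -8978440.110 m, y = 5552125.928 m.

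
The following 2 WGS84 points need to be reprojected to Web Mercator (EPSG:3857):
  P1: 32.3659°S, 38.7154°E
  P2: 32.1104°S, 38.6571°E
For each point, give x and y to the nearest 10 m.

Web Mercator: x = R·λ, y = R·ln tan(π/4+φ/2), R = 6378137 m.
P1 (-32.3659°, 38.7154°) → (4309778.614, -3811437.104) m.
P2 (-32.1104°, 38.6571°) → (4303288.688, -3777811.083) m.

P1: x 4309780 m, y -3811440 m; P2: x 4303290 m, y -3777810 m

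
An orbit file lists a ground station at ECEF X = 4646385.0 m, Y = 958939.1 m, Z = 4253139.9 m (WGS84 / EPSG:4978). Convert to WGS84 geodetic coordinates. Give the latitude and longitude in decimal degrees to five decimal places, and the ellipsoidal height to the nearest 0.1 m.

λ = atan2(Y, X) = 11.66119976°; p = √(X²+Y²) = 4744307.9 m.
Bowring's method on WGS84 (a = 6378137 m, b = 6356752.314 m) gives φ = 42.06659979°, h = 3047.084 m.

lat 42.06660°, lon 11.66120°, h 3047.1 m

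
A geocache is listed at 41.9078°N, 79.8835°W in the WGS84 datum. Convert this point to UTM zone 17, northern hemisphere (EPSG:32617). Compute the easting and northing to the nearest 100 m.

Zone 17 central meridian λ₀ = 6×17 − 183 = -81°; Δλ = +1.1165°.
Transverse Mercator on WGS84 with k₀ = 0.9996 gives E = 592599.876 m, N = 4640142.116 m.

E 592600 m, N 4640100 m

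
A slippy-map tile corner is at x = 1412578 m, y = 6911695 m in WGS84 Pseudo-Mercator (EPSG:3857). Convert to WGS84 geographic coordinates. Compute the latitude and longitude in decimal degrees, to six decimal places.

R = 6378137 m. λ = x/R = 12.68940407°.
φ = 2·arctan(exp(y/R)) − 90° = 2·arctan(2.95546) − 90° = 52.61279942°.

lat 52.612799°, lon 12.689404°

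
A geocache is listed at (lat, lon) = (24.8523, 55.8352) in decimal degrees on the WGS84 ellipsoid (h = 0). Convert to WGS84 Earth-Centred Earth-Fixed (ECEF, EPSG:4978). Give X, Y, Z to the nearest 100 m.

WGS84: a = 6378137 m, e² = 0.006694380; N(φ) = a/√(1−e²sin²φ) = 6381911.315 m.
X = (N+h)·cosφ·cosλ = 3252030.843 m; Y = (N+h)·cosφ·sinλ = 4791547.521 m; Z = (N(1−e²)+h)·sinφ = 2664237.472 m.

X 3252000 m, Y 4791500 m, Z 2664200 m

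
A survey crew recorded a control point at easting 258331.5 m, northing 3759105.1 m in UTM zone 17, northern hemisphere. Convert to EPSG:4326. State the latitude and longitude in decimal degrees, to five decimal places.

Zone 17N: λ₀ = -81°, k₀ = 0.9996, false easting 500000 m.
Meridian distance M = (N − FN)/k₀ = 3760609.3 m.
Inverse transverse Mercator on WGS84 gives φ = 33.94469996°, λ = -83.61489952°.

lat 33.94470°, lon -83.61490°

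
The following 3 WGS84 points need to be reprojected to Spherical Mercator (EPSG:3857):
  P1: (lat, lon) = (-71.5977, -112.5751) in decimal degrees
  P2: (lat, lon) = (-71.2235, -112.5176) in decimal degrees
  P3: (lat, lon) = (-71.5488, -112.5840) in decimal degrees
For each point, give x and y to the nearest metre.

P1: x -12531803 m, y -11609804 m; P2: x -12525402 m, y -11479128 m; P3: x -12532794 m, y -11592582 m

Web Mercator: x = R·λ, y = R·ln tan(π/4+φ/2), R = 6378137 m.
P1 (-71.5977°, -112.5751°) → (-12531802.808, -11609803.621) m.
P2 (-71.2235°, -112.5176°) → (-12525401.937, -11479128.488) m.
P3 (-71.5488°, -112.5840°) → (-12532793.551, -11592582.286) m.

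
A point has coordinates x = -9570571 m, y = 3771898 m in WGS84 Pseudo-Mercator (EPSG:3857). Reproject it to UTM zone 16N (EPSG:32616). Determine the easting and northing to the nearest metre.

E 596854 m, N 3548145 m

Web Mercator inverse (R = 6378137 m) → φ = 32.06539651°, λ = -85.97390207°.
UTM 16N forward: E = 596853.855 m, N = 3548144.892 m.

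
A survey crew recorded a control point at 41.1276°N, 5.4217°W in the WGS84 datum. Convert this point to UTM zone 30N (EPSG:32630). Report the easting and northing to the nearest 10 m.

E 296720 m, N 4555750 m

Zone 30 central meridian λ₀ = 6×30 − 183 = -3°; Δλ = -2.4217°.
Transverse Mercator on WGS84 with k₀ = 0.9996 gives E = 296716.338 m, N = 4555748.616 m.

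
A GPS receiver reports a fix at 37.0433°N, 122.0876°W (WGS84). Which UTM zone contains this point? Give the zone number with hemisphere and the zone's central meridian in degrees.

UTM zone = ⌊(λ + 180)/6⌋ + 1; -122.0876° ∈ [-126°, -120°) → zone 10.
Hemisphere: N (φ ≥ 0).
Central meridian λ₀ = 6×10 − 183 = -123°.

Zone 10N, central meridian -123°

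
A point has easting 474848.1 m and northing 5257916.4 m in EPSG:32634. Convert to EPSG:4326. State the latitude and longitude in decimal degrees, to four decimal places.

lat 47.4742°, lon 20.6662°

Zone 34N: λ₀ = 21°, k₀ = 0.9996, false easting 500000 m.
Meridian distance M = (N − FN)/k₀ = 5260020.4 m.
Inverse transverse Mercator on WGS84 gives φ = 47.47419979°, λ = 20.66620032°.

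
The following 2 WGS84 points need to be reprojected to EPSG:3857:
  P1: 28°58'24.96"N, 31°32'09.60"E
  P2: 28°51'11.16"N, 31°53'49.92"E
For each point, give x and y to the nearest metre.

Web Mercator: x = R·λ, y = R·ln tan(π/4+φ/2), R = 6378137 m.
P1 (28.9736°, 31.5360°) → (3510571.462, 3372286.335) m.
P2 (28.8531°, 31.8972°) → (3550780.062, 3356962.210) m.

P1: x 3510571 m, y 3372286 m; P2: x 3550780 m, y 3356962 m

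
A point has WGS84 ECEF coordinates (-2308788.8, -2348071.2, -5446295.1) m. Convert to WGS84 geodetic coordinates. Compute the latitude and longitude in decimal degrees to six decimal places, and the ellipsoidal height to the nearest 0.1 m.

λ = atan2(Y, X) = -134.51669959°; p = √(X²+Y²) = 3293014.4 m.
Bowring's method on WGS84 (a = 6378137 m, b = 6356752.314 m) gives φ = -59.01150034°, h = 1982.104 m.

lat -59.011500°, lon -134.516700°, h 1982.1 m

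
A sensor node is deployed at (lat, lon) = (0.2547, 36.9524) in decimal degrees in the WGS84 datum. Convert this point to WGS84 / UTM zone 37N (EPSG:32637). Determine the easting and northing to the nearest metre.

E 272107 m, N 28170 m

Zone 37 central meridian λ₀ = 6×37 − 183 = 39°; Δλ = -2.0476°.
Transverse Mercator on WGS84 with k₀ = 0.9996 gives E = 272106.782 m, N = 28170.113 m.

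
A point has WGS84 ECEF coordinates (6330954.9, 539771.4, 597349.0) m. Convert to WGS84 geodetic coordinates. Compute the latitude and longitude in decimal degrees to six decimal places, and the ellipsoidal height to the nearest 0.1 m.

λ = atan2(Y, X) = 4.87320039°; p = √(X²+Y²) = 6353923.4 m.
Bowring's method on WGS84 (a = 6378137 m, b = 6356752.314 m) gives φ = 5.40670033°, h = 3992.131 m.

lat 5.406700°, lon 4.873200°, h 3992.1 m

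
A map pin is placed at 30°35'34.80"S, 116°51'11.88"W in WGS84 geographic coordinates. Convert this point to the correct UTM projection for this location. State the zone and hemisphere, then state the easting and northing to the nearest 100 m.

Longitude -116.8533° lies in the 6° band [-120°, -114°), giving zone 11; latitude is south of the equator, so 11S.
Zone 11 central meridian λ₀ = 6×11 − 183 = -117°; Δλ = +0.1467°.
Transverse Mercator on WGS84 with k₀ = 0.9996 gives E = 514064.006 m, N = 6615493.306 m.

Zone 11S: E 514100 m, N 6615500 m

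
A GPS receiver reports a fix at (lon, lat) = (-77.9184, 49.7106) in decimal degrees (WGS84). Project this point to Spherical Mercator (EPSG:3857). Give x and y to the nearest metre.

x -8673837 m, y 6396307 m

Web Mercator is spherical with R = a = 6378137 m.
x = R·λ = 6378137 × -1.359932628 = -8673836.611 m.
y = R·ln tan(π/4 + φ/2) = 6378137 × 1.002848777 = 6396306.891 m.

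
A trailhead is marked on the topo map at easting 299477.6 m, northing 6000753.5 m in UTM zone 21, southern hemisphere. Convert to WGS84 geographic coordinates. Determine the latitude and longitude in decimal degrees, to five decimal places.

lat -36.11720°, lon -59.22800°

Zone 21S: λ₀ = -57°, k₀ = 0.9996, false easting 500000 m, false northing 10000000 m.
Meridian distance M = (N − FN)/k₀ = -4000846.8 m.
Inverse transverse Mercator on WGS84 gives φ = -36.11719979°, λ = -59.22800043°.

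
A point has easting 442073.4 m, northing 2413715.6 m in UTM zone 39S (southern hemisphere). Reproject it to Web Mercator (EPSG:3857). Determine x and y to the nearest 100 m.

x 5520400 m, y -10561900 m

Unproject from UTM 39S (λ₀ = 51°) → φ = -68.38350012°, λ = 49.59089971°.
Web Mercator (R = 6378137 m): x = 5520433.703 m, y = -10561915.049 m.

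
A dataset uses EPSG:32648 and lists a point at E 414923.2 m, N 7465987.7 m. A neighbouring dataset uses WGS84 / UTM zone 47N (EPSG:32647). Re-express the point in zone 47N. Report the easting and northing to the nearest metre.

E 673217 m, N 7470249 m

UTM 48N → geographic: φ = 67.29829960°, λ = 103.02429983°.
UTM 47N (λ₀ = 99°) forward: E = 673216.799 m, N = 7470249.192 m.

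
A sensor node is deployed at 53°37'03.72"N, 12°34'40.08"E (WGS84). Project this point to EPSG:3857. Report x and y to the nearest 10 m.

Web Mercator is spherical with R = a = 6378137 m.
x = R·λ = 6378137 × 0.219524023 = 1400154.291 m.
y = R·ln tan(π/4 + φ/2) = 6378137 × 1.112877187 = 7098083.164 m.

x 1400150 m, y 7098080 m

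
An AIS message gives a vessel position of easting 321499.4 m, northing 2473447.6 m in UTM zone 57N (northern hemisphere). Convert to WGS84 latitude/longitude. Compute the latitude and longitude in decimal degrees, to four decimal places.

Zone 57N: λ₀ = 159°, k₀ = 0.9996, false easting 500000 m.
Meridian distance M = (N − FN)/k₀ = 2474437.4 m.
Inverse transverse Mercator on WGS84 gives φ = 22.35770024°, λ = 157.26650012°.

lat 22.3577°, lon 157.2665°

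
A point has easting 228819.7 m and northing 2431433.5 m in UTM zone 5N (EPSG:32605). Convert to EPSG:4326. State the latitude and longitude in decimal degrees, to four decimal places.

Zone 5N: λ₀ = -153°, k₀ = 0.9996, false easting 500000 m.
Meridian distance M = (N − FN)/k₀ = 2432406.5 m.
Inverse transverse Mercator on WGS84 gives φ = 21.96639972°, λ = -155.62590041°.

lat 21.9664°, lon -155.6259°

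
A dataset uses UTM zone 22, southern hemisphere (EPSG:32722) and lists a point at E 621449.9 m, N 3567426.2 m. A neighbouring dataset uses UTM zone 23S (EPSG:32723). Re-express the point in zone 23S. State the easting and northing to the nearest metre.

E 267066 m, N 3562470 m

UTM 22S → geographic: φ = -58.01809984°, λ = -48.94409942°.
UTM 23S (λ₀ = -45°) forward: E = 267065.852 m, N = 3562470.121 m.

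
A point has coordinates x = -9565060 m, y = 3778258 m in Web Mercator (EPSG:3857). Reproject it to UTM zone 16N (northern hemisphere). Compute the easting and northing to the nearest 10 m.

Web Mercator inverse (R = 6378137 m) → φ = 32.11380051°, λ = -85.92439592°.
UTM 16N forward: E = 601473.482 m, N = 3553556.108 m.

E 601470 m, N 3553560 m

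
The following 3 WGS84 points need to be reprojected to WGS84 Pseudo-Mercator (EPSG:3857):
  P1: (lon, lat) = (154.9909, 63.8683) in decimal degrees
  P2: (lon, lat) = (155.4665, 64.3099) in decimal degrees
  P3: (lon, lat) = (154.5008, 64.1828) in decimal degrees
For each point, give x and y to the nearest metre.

Web Mercator: x = R·λ, y = R·ln tan(π/4+φ/2), R = 6378137 m.
P1 (63.8683°, 154.9909°) → (17253508.066, 9316398.951) m.
P2 (64.3099°, 155.4665°) → (17306451.615, 9428899.837) m.
P3 (64.1828°, 154.5008°) → (17198950.383, 9396336.778) m.

P1: x 17253508 m, y 9316399 m; P2: x 17306452 m, y 9428900 m; P3: x 17198950 m, y 9396337 m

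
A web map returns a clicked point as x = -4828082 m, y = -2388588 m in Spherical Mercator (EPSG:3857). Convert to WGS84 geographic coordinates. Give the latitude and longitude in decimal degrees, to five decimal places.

R = 6378137 m. λ = x/R = -43.37139854°.
φ = 2·arctan(exp(y/R)) − 90° = 2·arctan(0.68764) − 90° = -20.97240095°.

lat -20.97240°, lon -43.37140°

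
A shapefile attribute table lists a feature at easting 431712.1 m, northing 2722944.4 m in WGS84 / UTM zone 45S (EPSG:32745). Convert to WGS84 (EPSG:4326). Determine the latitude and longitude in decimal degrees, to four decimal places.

Zone 45S: λ₀ = 87°, k₀ = 0.9996, false easting 500000 m, false northing 10000000 m.
Meridian distance M = (N − FN)/k₀ = -7279967.6 m.
Inverse transverse Mercator on WGS84 gives φ = -65.60830029°, λ = 85.51800082°.

lat -65.6083°, lon 85.5180°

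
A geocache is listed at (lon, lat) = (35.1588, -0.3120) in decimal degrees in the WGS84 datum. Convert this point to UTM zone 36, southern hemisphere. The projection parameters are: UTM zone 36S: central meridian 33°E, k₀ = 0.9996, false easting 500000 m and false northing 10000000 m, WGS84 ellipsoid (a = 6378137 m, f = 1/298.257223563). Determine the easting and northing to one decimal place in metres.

Zone 36 central meridian λ₀ = 6×36 − 183 = 33°; Δλ = +2.1588°.
Transverse Mercator on WGS84 with k₀ = 0.9996 gives E = 740274.090 m, N = 9965489.964 m.

E 740274.1 m, N 9965490.0 m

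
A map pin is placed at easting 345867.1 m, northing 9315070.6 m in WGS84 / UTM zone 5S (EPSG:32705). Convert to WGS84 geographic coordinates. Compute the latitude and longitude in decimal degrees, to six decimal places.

lat -6.194700°, lon -154.393100°

Zone 5S: λ₀ = -153°, k₀ = 0.9996, false easting 500000 m, false northing 10000000 m.
Meridian distance M = (N − FN)/k₀ = -685203.5 m.
Inverse transverse Mercator on WGS84 gives φ = -6.19469970°, λ = -154.39309965°.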